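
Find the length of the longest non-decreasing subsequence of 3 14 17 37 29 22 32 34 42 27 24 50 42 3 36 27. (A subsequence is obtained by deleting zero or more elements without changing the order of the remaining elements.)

8

Scanning left to right, the best length ending at each element is: 3→1, 14→2, 17→3, 37→4, 29→4, 22→4, 32→5, 34→6, 42→7, 27→5, 24→5, 50→8, 42→8, 3→2, 36→7, 27→6.
So the longest non-decreasing subsequence has length 8, e.g. 3, 14, 17, 29, 32, 34, 42, 50.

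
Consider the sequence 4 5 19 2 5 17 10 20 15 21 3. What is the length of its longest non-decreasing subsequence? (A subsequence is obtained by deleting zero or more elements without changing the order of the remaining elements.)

6

Scanning left to right, the best length ending at each element is: 4→1, 5→2, 19→3, 2→1, 5→3, 17→4, 10→4, 20→5, 15→5, 21→6, 3→2.
So the longest non-decreasing subsequence has length 6, e.g. 4, 5, 5, 17, 20, 21.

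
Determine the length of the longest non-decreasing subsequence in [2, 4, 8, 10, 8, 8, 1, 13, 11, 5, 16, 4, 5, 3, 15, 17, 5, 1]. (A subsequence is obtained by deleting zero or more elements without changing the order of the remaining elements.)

8

Let dp[i] be the longest non-decreasing subsequence ending at position i. Then dp = [1, 2, 3, 4, 4, 5, 1, 6, 6, 3, 7, 3, 4, 2, 7, 8, 5, 2].
The maximum is 8; one witness is 2, 4, 8, 8, 8, 13, 16, 17 at positions 1,2,3,5,6,8,11,16.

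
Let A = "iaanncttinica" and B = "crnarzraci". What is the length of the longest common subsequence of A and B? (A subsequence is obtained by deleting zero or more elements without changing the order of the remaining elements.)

A longest common subsequence is aaci (length 4); the LCS DP confirms no longer common subsequence exists.

4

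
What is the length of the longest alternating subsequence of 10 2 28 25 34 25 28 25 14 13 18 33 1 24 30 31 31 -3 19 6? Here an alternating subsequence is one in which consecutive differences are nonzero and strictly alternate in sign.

Track the best alternating length ending on an up-step vs a down-step at each position: up/down = 1/1, 1/2, 3/1, 3/4, 5/1, 3/6, 7/6, 3/8, 3/8, 3/8, 9/8, 9/6, 1/10, 11/10, 11/10, 11/10, 11/10, 1/12, 13/12, 13/14.
The maximum over both is 14; one such subsequence is 10, 2, 28, 25, 34, 25, 28, 14, 18, 1, 24, -3, 19, 6.

14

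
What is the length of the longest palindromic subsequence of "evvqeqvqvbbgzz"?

7

Using dp[i][j] = 2 + dp[i+1][j−1] if the ends match, else max(dp[i+1][j], dp[i][j−1]):
dp[1][14] = 7. A witness is vvqeqvv at positions 2,3,4,5,6,7,9.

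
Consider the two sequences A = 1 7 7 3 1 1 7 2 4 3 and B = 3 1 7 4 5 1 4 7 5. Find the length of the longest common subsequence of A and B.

A longest common subsequence is 1, 7, 1, 7 (length 4); the LCS DP confirms no longer common subsequence exists.

4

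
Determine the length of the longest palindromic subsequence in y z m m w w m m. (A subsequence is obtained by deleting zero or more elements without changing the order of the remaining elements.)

6

Using dp[i][j] = 2 + dp[i+1][j−1] if the ends match, else max(dp[i+1][j], dp[i][j−1]):
dp[1][8] = 6. A witness is mmwwmm at positions 3,4,5,6,7,8.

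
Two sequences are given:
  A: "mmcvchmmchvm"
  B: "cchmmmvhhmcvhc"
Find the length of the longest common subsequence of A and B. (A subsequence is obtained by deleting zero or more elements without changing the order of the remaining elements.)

A longest common subsequence is mmvhmch (length 7); the LCS DP confirms no longer common subsequence exists.

7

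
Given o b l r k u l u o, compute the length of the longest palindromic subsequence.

One longest palindromic subsequence is ouluo (positions 1,6,7,8,9); it reads the same forward and backward, and the interval DP gives dp[1][9] = 5.

5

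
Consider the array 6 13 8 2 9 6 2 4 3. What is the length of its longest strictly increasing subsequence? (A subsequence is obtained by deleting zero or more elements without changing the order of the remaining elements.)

3

Scanning left to right, the best length ending at each element is: 6→1, 13→2, 8→2, 2→1, 9→3, 6→2, 2→1, 4→2, 3→2.
So the longest increasing subsequence has length 3, e.g. 6, 8, 9.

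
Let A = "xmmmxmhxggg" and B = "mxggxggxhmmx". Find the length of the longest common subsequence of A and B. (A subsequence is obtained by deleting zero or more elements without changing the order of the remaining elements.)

A longest common subsequence is mxxgg (length 5); the LCS DP confirms no longer common subsequence exists.

5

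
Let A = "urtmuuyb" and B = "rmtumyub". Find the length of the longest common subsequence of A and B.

5

Backtracking the LCS table gives one alignment: r (A2,B1) → t (A3,B3) → m (A4,B5) → u (A6,B7) → b (A8,B8).
So the longest common subsequence has length 5.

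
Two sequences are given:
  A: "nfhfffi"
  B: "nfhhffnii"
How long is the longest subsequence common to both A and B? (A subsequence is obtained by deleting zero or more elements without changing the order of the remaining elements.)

6

Backtracking the LCS table gives one alignment: n (A1,B1) → f (A2,B2) → h (A3,B4) → f (A4,B5) → f (A5,B6) → i (A7,B9).
So the longest common subsequence has length 6.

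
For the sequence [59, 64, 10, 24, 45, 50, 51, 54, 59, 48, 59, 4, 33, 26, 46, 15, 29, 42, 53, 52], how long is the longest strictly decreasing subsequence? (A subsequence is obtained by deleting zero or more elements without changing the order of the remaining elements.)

One longest decreasing subsequence is 59, 50, 48, 33, 26, 15 (positions 1,6,10,13,14,16), of length 6; no longer one exists.

6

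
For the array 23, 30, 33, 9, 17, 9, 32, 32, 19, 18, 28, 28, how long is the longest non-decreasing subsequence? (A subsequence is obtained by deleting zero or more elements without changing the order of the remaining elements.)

5

Let dp[i] be the longest non-decreasing subsequence ending at position i. Then dp = [1, 2, 3, 1, 2, 2, 3, 4, 3, 3, 4, 5].
The maximum is 5; one witness is 9, 17, 19, 28, 28 at positions 4,5,9,11,12.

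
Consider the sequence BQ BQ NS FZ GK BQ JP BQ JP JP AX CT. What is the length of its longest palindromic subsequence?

5

Using dp[i][j] = 2 + dp[i+1][j−1] if the ends match, else max(dp[i+1][j], dp[i][j−1]):
dp[1][12] = 5. A witness is BQ BQ GK BQ BQ at positions 1,2,5,6,8.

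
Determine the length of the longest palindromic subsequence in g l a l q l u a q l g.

9

Using dp[i][j] = 2 + dp[i+1][j−1] if the ends match, else max(dp[i+1][j], dp[i][j−1]):
dp[1][11] = 9. A witness is glalqlalg at positions 1,2,3,4,5,6,8,10,11.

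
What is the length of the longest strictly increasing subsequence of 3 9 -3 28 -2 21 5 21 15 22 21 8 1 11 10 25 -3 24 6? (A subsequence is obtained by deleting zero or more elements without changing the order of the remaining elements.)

Scanning left to right, the best length ending at each element is: 3→1, 9→2, -3→1, 28→3, -2→2, 21→3, 5→3, 21→4, 15→4, 22→5, 21→5, 8→4, 1→3, 11→5, 10→5, 25→6, -3→1, 24→6, 6→4.
So the longest increasing subsequence has length 6, e.g. -3, -2, 5, 21, 22, 25.

6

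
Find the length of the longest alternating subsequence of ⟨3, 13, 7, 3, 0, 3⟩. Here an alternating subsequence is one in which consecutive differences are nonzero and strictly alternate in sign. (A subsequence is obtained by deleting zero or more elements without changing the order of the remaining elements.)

4

Track the best alternating length ending on an up-step vs a down-step at each position: up/down = 1/1, 2/1, 2/3, 1/3, 1/3, 4/3.
The maximum over both is 4; one such subsequence is 3, 13, 0, 3.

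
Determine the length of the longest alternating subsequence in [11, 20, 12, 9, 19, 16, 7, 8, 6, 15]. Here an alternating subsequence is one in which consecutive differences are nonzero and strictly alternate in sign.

A longest alternating subsequence is 11, 20, 12, 19, 7, 8, 6, 15 (positions 1,2,3,5,7,8,9,10); its 7 consecutive differences strictly alternate in sign, and length 8 is optimal.

8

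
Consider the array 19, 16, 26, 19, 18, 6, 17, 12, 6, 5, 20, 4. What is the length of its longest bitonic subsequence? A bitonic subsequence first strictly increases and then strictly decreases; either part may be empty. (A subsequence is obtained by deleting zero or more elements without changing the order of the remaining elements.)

9

One longest bitonic subsequence is 19, 26, 19, 18, 17, 12, 6, 5, 4 (positions 1,3,4,5,7,8,9,10,12): it rises to 26 then falls. Length 9 is optimal.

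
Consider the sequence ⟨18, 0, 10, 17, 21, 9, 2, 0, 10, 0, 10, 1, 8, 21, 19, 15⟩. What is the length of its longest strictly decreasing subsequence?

5

One longest decreasing subsequence is 18, 10, 9, 2, 0 (positions 1,3,6,7,8), of length 5; no longer one exists.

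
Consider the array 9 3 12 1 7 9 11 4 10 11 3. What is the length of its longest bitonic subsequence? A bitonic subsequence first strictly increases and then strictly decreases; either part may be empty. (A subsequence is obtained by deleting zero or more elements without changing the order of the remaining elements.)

6

Let inc[i] be the LIS ending at i and dec[i] the longest strictly decreasing subsequence starting at i. inc = [1, 1, 2, 1, 2, 3, 4, 2, 4, 5, 2], dec = [4, 2, 4, 1, 3, 3, 3, 2, 2, 2, 1].
max_i inc[i]+dec[i]−1 = 6, with one witness 3, 7, 9, 11, 10, 3.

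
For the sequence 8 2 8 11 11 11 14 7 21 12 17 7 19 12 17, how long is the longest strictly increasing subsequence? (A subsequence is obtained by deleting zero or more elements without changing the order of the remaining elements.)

One longest increasing subsequence is 2, 8, 11, 14, 17, 19 (positions 2,3,4,7,11,13), of length 6; no longer one exists.

6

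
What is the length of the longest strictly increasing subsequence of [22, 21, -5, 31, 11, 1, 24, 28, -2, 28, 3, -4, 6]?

4

One longest increasing subsequence is -5, 11, 24, 28 (positions 3,5,7,8), of length 4; no longer one exists.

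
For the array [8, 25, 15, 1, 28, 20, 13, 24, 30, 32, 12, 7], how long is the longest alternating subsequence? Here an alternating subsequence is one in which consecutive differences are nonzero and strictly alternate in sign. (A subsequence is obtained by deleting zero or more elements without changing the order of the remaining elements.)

7

A longest alternating subsequence is 8, 25, 15, 28, 20, 24, 12 (positions 1,2,3,5,6,8,11); its 6 consecutive differences strictly alternate in sign, and length 7 is optimal.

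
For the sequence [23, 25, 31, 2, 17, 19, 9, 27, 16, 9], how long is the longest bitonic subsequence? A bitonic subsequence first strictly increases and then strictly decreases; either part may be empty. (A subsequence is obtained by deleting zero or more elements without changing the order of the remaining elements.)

One longest bitonic subsequence is 23, 25, 31, 27, 16, 9 (positions 1,2,3,8,9,10): it rises to 31 then falls. Length 6 is optimal.

6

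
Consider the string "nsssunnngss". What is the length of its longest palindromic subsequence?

Using dp[i][j] = 2 + dp[i+1][j−1] if the ends match, else max(dp[i+1][j], dp[i][j−1]):
dp[1][11] = 7. A witness is ssnnnss at positions 2,3,6,7,8,10,11.

7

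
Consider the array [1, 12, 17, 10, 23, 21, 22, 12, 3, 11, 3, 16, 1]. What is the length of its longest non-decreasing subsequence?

Let dp[i] be the longest non-decreasing subsequence ending at position i. Then dp = [1, 2, 3, 2, 4, 4, 5, 3, 2, 3, 3, 4, 2].
The maximum is 5; one witness is 1, 12, 17, 21, 22 at positions 1,2,3,6,7.

5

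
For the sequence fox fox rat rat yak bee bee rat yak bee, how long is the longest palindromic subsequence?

4

Using dp[i][j] = 2 + dp[i+1][j−1] if the ends match, else max(dp[i+1][j], dp[i][j−1]):
dp[1][10] = 4. A witness is yak bee bee yak at positions 5,6,7,9.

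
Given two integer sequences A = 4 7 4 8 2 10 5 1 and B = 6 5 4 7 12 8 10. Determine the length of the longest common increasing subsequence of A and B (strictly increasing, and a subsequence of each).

4

A longest common strictly increasing subsequence is 4, 7, 8, 10 (length 4); it appears in order in both A and B, and no longer such subsequence exists.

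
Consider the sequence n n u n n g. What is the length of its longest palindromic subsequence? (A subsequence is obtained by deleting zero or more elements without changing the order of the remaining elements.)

One longest palindromic subsequence is nnunn (positions 1,2,3,4,5); it reads the same forward and backward, and the interval DP gives dp[1][6] = 5.

5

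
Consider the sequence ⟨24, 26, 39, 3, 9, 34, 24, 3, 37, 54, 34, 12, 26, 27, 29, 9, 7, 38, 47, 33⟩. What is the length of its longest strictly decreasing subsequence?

Let dp[i] be the longest decreasing subsequence ending at position i. Then dp = [1, 1, 1, 2, 2, 2, 3, 4, 2, 1, 3, 4, 4, 4, 4, 5, 6, 2, 2, 4].
The maximum is 6; one witness is 39, 34, 24, 12, 9, 7 at positions 3,6,7,12,16,17.

6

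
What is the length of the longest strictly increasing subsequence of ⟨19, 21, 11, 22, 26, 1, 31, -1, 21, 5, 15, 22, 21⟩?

5

Scanning left to right, the best length ending at each element is: 19→1, 21→2, 11→1, 22→3, 26→4, 1→1, 31→5, -1→1, 21→2, 5→2, 15→3, 22→4, 21→4.
So the longest increasing subsequence has length 5, e.g. 19, 21, 22, 26, 31.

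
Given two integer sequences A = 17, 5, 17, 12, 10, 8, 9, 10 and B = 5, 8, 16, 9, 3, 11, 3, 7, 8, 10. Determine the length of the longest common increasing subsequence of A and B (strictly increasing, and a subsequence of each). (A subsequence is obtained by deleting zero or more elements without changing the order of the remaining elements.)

A longest common strictly increasing subsequence is 5, 8, 9, 10 (length 4); it appears in order in both A and B, and no longer such subsequence exists.

4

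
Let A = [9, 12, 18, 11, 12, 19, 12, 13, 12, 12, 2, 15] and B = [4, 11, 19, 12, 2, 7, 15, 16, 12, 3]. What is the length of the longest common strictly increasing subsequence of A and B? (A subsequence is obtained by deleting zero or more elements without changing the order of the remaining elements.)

A longest common strictly increasing subsequence is 11, 12, 15 (length 3); it appears in order in both A and B, and no longer such subsequence exists.

3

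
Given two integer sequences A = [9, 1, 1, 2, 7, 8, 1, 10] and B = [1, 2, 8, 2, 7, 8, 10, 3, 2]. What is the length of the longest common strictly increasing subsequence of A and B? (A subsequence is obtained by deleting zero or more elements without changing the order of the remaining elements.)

A longest common strictly increasing subsequence is 1, 2, 7, 8, 10 (length 5); it appears in order in both A and B, and no longer such subsequence exists.

5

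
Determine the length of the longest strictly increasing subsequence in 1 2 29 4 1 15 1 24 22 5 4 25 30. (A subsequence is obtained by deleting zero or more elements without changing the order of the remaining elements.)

7

Scanning left to right, the best length ending at each element is: 1→1, 2→2, 29→3, 4→3, 1→1, 15→4, 1→1, 24→5, 22→5, 5→4, 4→3, 25→6, 30→7.
So the longest increasing subsequence has length 7, e.g. 1, 2, 4, 15, 24, 25, 30.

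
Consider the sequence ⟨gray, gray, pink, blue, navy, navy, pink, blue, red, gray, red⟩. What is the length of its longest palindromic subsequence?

Using dp[i][j] = 2 + dp[i+1][j−1] if the ends match, else max(dp[i+1][j], dp[i][j−1]):
dp[1][11] = 6. A witness is gray blue navy navy blue gray at positions 2,4,5,6,8,10.

6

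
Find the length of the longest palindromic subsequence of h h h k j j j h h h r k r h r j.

9

Using dp[i][j] = 2 + dp[i+1][j−1] if the ends match, else max(dp[i+1][j], dp[i][j−1]):
dp[1][16] = 9. A witness is hhhjjjhhh at positions 1,2,3,5,6,7,9,10,14.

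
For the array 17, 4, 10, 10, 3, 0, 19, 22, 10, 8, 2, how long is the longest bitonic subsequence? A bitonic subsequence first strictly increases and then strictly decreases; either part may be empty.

One longest bitonic subsequence is 4, 10, 19, 22, 10, 8, 2 (positions 2,3,7,8,9,10,11): it rises to 22 then falls. Length 7 is optimal.

7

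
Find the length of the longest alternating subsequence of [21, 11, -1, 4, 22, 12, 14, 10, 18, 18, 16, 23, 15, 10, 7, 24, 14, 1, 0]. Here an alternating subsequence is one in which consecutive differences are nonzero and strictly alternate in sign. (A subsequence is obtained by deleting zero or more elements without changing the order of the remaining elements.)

A longest alternating subsequence is 21, 11, 22, 12, 14, 10, 18, 16, 23, 15, 24, 14 (positions 1,2,5,6,7,8,9,11,12,13,16,17); its 11 consecutive differences strictly alternate in sign, and length 12 is optimal.

12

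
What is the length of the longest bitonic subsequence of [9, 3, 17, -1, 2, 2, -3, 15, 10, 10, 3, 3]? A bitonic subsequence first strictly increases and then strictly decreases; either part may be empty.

5

One longest bitonic subsequence is 9, 17, 15, 10, 3 (positions 1,3,8,10,12): it rises to 17 then falls. Length 5 is optimal.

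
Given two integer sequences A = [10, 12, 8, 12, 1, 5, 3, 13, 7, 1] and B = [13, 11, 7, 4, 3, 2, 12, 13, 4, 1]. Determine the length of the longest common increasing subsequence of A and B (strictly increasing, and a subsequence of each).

2

A longest common strictly increasing subsequence is 3, 13 (length 2); it appears in order in both A and B, and no longer such subsequence exists.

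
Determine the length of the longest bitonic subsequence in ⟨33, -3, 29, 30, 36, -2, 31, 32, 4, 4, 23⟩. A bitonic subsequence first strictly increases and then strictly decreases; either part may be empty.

Let inc[i] be the LIS ending at i and dec[i] the longest strictly decreasing subsequence starting at i. inc = [1, 1, 2, 3, 4, 2, 4, 5, 3, 3, 4], dec = [3, 1, 2, 2, 3, 1, 2, 2, 1, 1, 1].
max_i inc[i]+dec[i]−1 = 6, with one witness -3, 29, 30, 36, 32, 23.

6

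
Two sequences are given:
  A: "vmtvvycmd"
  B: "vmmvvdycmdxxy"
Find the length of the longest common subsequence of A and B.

8

Backtracking the LCS table gives one alignment: v (A1,B1) → m (A2,B3) → v (A4,B4) → v (A5,B5) → y (A6,B7) → c (A7,B8) → m (A8,B9) → d (A9,B10).
So the longest common subsequence has length 8.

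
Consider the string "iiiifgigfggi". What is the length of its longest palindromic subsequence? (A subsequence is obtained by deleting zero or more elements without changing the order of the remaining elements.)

One longest palindromic subsequence is iggfggi (positions 1,6,8,9,10,11,12); it reads the same forward and backward, and the interval DP gives dp[1][12] = 7.

7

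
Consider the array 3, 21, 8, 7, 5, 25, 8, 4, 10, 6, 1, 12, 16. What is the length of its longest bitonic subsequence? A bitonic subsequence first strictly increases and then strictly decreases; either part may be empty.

7

One longest bitonic subsequence is 3, 21, 8, 7, 5, 4, 1 (positions 1,2,3,4,5,8,11): it rises to 21 then falls. Length 7 is optimal.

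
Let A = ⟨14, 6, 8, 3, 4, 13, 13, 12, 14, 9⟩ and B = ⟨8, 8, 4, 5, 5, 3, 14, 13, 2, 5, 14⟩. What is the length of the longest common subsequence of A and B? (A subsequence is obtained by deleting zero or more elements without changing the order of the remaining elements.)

4

A longest common subsequence is 8, 3, 13, 14 (length 4); the LCS DP confirms no longer common subsequence exists.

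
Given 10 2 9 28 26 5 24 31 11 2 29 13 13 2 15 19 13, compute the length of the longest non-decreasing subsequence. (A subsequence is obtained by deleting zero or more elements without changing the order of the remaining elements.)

7

One longest non-decreasing subsequence is 2, 9, 11, 13, 13, 15, 19 (positions 2,3,9,12,13,15,16), of length 7; no longer one exists.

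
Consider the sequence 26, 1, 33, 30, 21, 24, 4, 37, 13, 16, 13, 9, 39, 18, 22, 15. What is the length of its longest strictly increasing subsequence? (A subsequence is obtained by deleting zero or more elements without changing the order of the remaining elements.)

Scanning left to right, the best length ending at each element is: 26→1, 1→1, 33→2, 30→2, 21→2, 24→3, 4→2, 37→4, 13→3, 16→4, 13→3, 9→3, 39→5, 18→5, 22→6, 15→4.
So the longest increasing subsequence has length 6, e.g. 1, 4, 13, 16, 18, 22.

6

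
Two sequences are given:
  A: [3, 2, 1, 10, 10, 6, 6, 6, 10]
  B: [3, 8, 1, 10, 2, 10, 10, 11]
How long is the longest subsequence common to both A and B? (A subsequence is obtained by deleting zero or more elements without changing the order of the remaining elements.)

5

A longest common subsequence is 3, 1, 10, 10, 10 (length 5); the LCS DP confirms no longer common subsequence exists.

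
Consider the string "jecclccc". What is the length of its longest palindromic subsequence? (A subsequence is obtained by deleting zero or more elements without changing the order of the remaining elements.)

5

One longest palindromic subsequence is ccccc (positions 3,4,6,7,8); it reads the same forward and backward, and the interval DP gives dp[1][8] = 5.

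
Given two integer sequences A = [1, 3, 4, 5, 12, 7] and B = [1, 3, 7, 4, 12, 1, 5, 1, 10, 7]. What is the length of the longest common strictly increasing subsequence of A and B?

For each value that appears in both, track the longest common increasing run ending there.
The best achievable length is 5; one witness is 1, 3, 4, 5, 7 (A-positions 1,2,3,4,6, B-positions 1,2,4,7,10).

5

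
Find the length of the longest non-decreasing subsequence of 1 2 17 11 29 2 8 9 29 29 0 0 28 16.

One longest non-decreasing subsequence is 1, 2, 2, 8, 9, 29, 29 (positions 1,2,6,7,8,9,10), of length 7; no longer one exists.

7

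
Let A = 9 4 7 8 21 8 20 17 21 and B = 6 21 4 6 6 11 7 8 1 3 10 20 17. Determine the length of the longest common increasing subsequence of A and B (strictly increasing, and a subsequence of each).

For each value that appears in both, track the longest common increasing run ending there.
The best achievable length is 4; one witness is 4, 7, 8, 20 (A-positions 2,3,4,7, B-positions 3,7,8,12).

4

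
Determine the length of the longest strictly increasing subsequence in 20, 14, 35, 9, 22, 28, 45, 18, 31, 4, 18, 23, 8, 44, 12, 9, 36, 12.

Scanning left to right, the best length ending at each element is: 20→1, 14→1, 35→2, 9→1, 22→2, 28→3, 45→4, 18→2, 31→4, 4→1, 18→2, 23→3, 8→2, 44→5, 12→3, 9→3, 36→5, 12→4.
So the longest increasing subsequence has length 5, e.g. 20, 22, 28, 31, 44.

5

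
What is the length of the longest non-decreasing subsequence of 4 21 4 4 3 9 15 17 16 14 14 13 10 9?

Scanning left to right, the best length ending at each element is: 4→1, 21→2, 4→2, 4→3, 3→1, 9→4, 15→5, 17→6, 16→6, 14→5, 14→6, 13→5, 10→5, 9→5.
So the longest non-decreasing subsequence has length 6, e.g. 4, 4, 4, 9, 15, 17.

6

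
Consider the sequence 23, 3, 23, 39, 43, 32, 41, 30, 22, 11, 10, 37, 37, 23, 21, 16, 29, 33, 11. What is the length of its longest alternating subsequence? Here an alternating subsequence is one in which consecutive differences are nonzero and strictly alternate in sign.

10

Track the best alternating length ending on an up-step vs a down-step at each position: up/down = 1/1, 1/2, 3/1, 3/1, 3/1, 3/4, 5/4, 3/6, 3/6, 3/6, 3/6, 7/6, 7/6, 7/8, 7/8, 7/8, 9/8, 9/8, 7/10.
The maximum over both is 10; one such subsequence is 23, 3, 39, 32, 41, 30, 37, 23, 29, 11.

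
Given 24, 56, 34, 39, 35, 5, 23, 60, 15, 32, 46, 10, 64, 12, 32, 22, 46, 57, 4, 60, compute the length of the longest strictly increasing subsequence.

7

Scanning left to right, the best length ending at each element is: 24→1, 56→2, 34→2, 39→3, 35→3, 5→1, 23→2, 60→4, 15→2, 32→3, 46→4, 10→2, 64→5, 12→3, 32→4, 22→4, 46→5, 57→6, 4→1, 60→7.
So the longest increasing subsequence has length 7, e.g. 5, 10, 12, 32, 46, 57, 60.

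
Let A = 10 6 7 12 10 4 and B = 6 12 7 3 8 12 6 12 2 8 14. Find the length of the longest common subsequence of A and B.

A longest common subsequence is 6, 7, 12 (length 3); the LCS DP confirms no longer common subsequence exists.

3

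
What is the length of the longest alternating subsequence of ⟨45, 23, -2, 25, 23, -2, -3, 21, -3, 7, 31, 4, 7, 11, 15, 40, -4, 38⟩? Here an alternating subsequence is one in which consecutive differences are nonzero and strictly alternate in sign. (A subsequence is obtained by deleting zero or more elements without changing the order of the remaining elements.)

Track the best alternating length ending on an up-step vs a down-step at each position: up/down = 1/1, 1/2, 1/2, 3/2, 3/4, 1/4, 1/4, 5/4, 1/6, 7/6, 7/2, 7/8, 9/8, 9/8, 9/8, 9/2, 1/10, 11/10.
The maximum over both is 11; one such subsequence is 45, 23, 25, -2, 21, -3, 7, 4, 7, -4, 38.

11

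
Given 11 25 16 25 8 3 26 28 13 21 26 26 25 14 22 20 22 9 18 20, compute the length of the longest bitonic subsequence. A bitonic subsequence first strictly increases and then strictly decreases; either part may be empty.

10

Let inc[i] be the LIS ending at i and dec[i] the longest strictly decreasing subsequence starting at i. inc = [1, 2, 2, 3, 1, 1, 4, 5, 2, 3, 4, 4, 4, 3, 4, 4, 5, 2, 4, 5], dec = [3, 4, 3, 4, 2, 1, 5, 6, 2, 3, 5, 5, 4, 2, 3, 2, 2, 1, 1, 1].
max_i inc[i]+dec[i]−1 = 10, with one witness 11, 16, 25, 26, 28, 26, 25, 22, 20, 18.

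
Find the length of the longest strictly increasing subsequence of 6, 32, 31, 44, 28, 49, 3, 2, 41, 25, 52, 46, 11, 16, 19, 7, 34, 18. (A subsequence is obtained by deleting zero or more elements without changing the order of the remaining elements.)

5

Let dp[i] be the longest increasing subsequence ending at position i. Then dp = [1, 2, 2, 3, 2, 4, 1, 1, 3, 2, 5, 4, 2, 3, 4, 2, 5, 4].
The maximum is 5; one witness is 6, 32, 44, 49, 52 at positions 1,2,4,6,11.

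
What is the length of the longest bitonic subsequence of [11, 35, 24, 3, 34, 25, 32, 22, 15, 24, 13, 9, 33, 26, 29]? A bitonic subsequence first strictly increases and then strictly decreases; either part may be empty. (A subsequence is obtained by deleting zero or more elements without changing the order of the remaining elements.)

Let inc[i] be the LIS ending at i and dec[i] the longest strictly decreasing subsequence starting at i. inc = [1, 2, 2, 1, 3, 3, 4, 2, 2, 3, 2, 2, 5, 4, 5], dec = [2, 7, 5, 1, 6, 5, 5, 4, 3, 3, 2, 1, 2, 1, 1].
max_i inc[i]+dec[i]−1 = 8, with one witness 11, 35, 34, 32, 22, 15, 13, 9.

8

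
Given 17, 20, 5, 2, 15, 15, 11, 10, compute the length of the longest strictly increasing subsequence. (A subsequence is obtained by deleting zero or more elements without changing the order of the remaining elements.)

2

Let dp[i] be the longest increasing subsequence ending at position i. Then dp = [1, 2, 1, 1, 2, 2, 2, 2].
The maximum is 2; one witness is 17, 20 at positions 1,2.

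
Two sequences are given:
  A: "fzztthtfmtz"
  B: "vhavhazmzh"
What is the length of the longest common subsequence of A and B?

3

A longest common subsequence is zzh (length 3); the LCS DP confirms no longer common subsequence exists.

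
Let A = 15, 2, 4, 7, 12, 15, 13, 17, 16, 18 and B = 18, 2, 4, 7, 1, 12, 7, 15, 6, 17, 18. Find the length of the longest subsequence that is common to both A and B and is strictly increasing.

A longest common strictly increasing subsequence is 2, 4, 7, 12, 15, 17, 18 (length 7); it appears in order in both A and B, and no longer such subsequence exists.

7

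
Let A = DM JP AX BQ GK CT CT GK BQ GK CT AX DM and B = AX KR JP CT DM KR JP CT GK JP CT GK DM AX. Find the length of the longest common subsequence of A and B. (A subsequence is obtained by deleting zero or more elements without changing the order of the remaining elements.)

6

A longest common subsequence is DM, JP, GK, CT, GK, AX (length 6); the LCS DP confirms no longer common subsequence exists.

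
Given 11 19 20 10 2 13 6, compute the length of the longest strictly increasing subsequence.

3

One longest increasing subsequence is 11, 19, 20 (positions 1,2,3), of length 3; no longer one exists.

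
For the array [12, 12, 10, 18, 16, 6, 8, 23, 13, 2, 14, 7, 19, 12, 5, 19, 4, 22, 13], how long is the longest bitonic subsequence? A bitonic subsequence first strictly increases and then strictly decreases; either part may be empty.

One longest bitonic subsequence is 6, 8, 13, 14, 19, 12, 5, 4 (positions 6,7,9,11,13,14,15,17): it rises to 19 then falls. Length 8 is optimal.

8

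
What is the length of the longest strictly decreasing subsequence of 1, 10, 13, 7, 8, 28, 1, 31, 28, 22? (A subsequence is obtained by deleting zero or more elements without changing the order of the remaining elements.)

3

Let dp[i] be the longest decreasing subsequence ending at position i. Then dp = [1, 1, 1, 2, 2, 1, 3, 1, 2, 3].
The maximum is 3; one witness is 10, 7, 1 at positions 2,4,7.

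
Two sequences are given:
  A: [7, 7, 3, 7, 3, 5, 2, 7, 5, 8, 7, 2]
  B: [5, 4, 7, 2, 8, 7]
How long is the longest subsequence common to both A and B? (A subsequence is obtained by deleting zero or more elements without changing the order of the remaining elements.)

A longest common subsequence is 7, 2, 8, 7 (length 4); the LCS DP confirms no longer common subsequence exists.

4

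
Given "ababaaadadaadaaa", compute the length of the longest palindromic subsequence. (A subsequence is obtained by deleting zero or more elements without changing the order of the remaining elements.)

13

One longest palindromic subsequence is aaaaadadaaaaa (positions 1,3,5,6,7,8,9,10,11,12,14,15,16); it reads the same forward and backward, and the interval DP gives dp[1][16] = 13.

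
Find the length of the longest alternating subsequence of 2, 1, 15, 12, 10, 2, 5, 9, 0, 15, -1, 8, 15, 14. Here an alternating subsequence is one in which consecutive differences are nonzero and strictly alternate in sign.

Track the best alternating length ending on an up-step vs a down-step at each position: up/down = 1/1, 1/2, 3/1, 3/4, 3/4, 3/4, 5/4, 5/4, 1/6, 7/1, 1/8, 9/8, 9/1, 9/10.
The maximum over both is 10; one such subsequence is 2, 1, 15, 2, 5, 0, 15, -1, 15, 14.

10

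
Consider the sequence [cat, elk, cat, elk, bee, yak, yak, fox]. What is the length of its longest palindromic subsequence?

One longest palindromic subsequence is elk cat elk (positions 2,3,4); it reads the same forward and backward, and the interval DP gives dp[1][8] = 3.

3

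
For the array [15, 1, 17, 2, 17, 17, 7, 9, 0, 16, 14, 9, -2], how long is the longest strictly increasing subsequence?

Scanning left to right, the best length ending at each element is: 15→1, 1→1, 17→2, 2→2, 17→3, 17→3, 7→3, 9→4, 0→1, 16→5, 14→5, 9→4, -2→1.
So the longest increasing subsequence has length 5, e.g. 1, 2, 7, 9, 16.

5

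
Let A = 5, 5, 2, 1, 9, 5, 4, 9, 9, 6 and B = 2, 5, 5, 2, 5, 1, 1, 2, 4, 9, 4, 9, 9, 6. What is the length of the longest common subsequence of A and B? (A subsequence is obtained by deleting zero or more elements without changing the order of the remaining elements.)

A longest common subsequence is 5, 5, 2, 1, 9, 4, 9, 9, 6 (length 9); the LCS DP confirms no longer common subsequence exists.

9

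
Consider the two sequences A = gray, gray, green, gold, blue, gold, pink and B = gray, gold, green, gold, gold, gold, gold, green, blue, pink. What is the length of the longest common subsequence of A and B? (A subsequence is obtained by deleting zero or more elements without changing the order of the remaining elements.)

A longest common subsequence is gray, green, gold, blue, pink (length 5); the LCS DP confirms no longer common subsequence exists.

5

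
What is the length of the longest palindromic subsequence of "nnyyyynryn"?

8

One longest palindromic subsequence is nnyyyynn (positions 1,2,3,4,5,6,7,10); it reads the same forward and backward, and the interval DP gives dp[1][10] = 8.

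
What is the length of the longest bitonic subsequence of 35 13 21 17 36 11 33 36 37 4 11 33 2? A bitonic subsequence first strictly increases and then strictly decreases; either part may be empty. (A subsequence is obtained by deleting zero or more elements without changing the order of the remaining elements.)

7

Let inc[i] be the LIS ending at i and dec[i] the longest strictly decreasing subsequence starting at i. inc = [1, 1, 2, 2, 3, 1, 3, 4, 5, 1, 2, 3, 1], dec = [6, 4, 5, 4, 4, 3, 3, 3, 3, 2, 2, 2, 1].
max_i inc[i]+dec[i]−1 = 7, with one witness 13, 21, 33, 36, 37, 33, 2.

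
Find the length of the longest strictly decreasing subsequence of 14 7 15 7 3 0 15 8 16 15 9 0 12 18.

4

One longest decreasing subsequence is 14, 7, 3, 0 (positions 1,2,5,6), of length 4; no longer one exists.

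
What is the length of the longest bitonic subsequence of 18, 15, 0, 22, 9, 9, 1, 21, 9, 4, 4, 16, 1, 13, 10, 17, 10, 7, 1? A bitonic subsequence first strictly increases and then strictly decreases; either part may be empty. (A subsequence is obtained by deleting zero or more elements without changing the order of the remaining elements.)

Let inc[i] be the LIS ending at i and dec[i] the longest strictly decreasing subsequence starting at i. inc = [1, 1, 1, 2, 2, 2, 2, 3, 3, 3, 3, 4, 2, 4, 4, 5, 4, 4, 2], dec = [6, 5, 1, 7, 3, 3, 1, 6, 3, 2, 2, 5, 1, 4, 3, 4, 3, 2, 1].
max_i inc[i]+dec[i]−1 = 8, with one witness 18, 22, 21, 16, 13, 10, 7, 1.

8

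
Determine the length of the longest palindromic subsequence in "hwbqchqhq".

Using dp[i][j] = 2 + dp[i+1][j−1] if the ends match, else max(dp[i+1][j], dp[i][j−1]):
dp[1][9] = 5. A witness is qhqhq at positions 4,6,7,8,9.

5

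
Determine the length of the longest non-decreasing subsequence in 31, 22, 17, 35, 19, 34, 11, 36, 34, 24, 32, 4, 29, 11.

Scanning left to right, the best length ending at each element is: 31→1, 22→1, 17→1, 35→2, 19→2, 34→3, 11→1, 36→4, 34→4, 24→3, 32→4, 4→1, 29→4, 11→2.
So the longest non-decreasing subsequence has length 4, e.g. 17, 19, 34, 36.

4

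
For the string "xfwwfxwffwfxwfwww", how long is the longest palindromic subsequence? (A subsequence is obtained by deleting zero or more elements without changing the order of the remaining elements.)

12

One longest palindromic subsequence is wwfxwffwxfww (positions 3,4,5,6,7,8,9,10,12,14,16,17); it reads the same forward and backward, and the interval DP gives dp[1][17] = 12.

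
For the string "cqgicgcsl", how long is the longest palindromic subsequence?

5

Using dp[i][j] = 2 + dp[i+1][j−1] if the ends match, else max(dp[i+1][j], dp[i][j−1]):
dp[1][9] = 5. A witness is cgcgc at positions 1,3,5,6,7.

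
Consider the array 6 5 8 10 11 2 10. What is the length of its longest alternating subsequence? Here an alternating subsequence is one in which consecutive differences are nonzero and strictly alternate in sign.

A longest alternating subsequence is 6, 5, 8, 2, 10 (positions 1,2,3,6,7); its 4 consecutive differences strictly alternate in sign, and length 5 is optimal.

5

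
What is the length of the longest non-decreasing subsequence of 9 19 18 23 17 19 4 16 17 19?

Scanning left to right, the best length ending at each element is: 9→1, 19→2, 18→2, 23→3, 17→2, 19→3, 4→1, 16→2, 17→3, 19→4.
So the longest non-decreasing subsequence has length 4, e.g. 9, 19, 19, 19.

4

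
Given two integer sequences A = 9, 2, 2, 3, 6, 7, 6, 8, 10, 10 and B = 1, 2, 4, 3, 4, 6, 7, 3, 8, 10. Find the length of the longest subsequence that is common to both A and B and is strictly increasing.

6

For each value that appears in both, track the longest common increasing run ending there.
The best achievable length is 6; one witness is 2, 3, 6, 7, 8, 10 (A-positions 2,4,5,6,8,9, B-positions 2,4,6,7,9,10).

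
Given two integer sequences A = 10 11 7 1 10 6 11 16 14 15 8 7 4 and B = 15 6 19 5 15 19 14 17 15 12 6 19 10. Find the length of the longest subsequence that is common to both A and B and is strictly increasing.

3

A longest common strictly increasing subsequence is 6, 14, 15 (length 3); it appears in order in both A and B, and no longer such subsequence exists.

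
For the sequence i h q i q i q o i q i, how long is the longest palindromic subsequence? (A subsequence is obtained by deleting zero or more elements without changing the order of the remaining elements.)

9

One longest palindromic subsequence is iqiqiqiqi (positions 1,3,4,5,6,7,9,10,11); it reads the same forward and backward, and the interval DP gives dp[1][11] = 9.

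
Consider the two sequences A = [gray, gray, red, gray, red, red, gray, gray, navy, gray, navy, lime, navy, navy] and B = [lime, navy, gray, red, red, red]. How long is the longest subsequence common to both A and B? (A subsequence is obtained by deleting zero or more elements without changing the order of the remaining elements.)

4

A longest common subsequence is gray, red, red, red (length 4); the LCS DP confirms no longer common subsequence exists.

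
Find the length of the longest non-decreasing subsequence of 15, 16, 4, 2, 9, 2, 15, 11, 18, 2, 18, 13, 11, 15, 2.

Let dp[i] be the longest non-decreasing subsequence ending at position i. Then dp = [1, 2, 1, 1, 2, 2, 3, 3, 4, 3, 5, 4, 4, 5, 4].
The maximum is 5; one witness is 4, 9, 15, 18, 18 at positions 3,5,7,9,11.

5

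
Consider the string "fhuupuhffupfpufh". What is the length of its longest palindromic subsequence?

10

One longest palindromic subsequence is hupuffupuh (positions 2,4,5,6,8,9,10,13,14,16); it reads the same forward and backward, and the interval DP gives dp[1][16] = 10.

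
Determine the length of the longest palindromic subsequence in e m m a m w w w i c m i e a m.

One longest palindromic subsequence is mamwwwmam (positions 2,4,5,6,7,8,11,14,15); it reads the same forward and backward, and the interval DP gives dp[1][15] = 9.

9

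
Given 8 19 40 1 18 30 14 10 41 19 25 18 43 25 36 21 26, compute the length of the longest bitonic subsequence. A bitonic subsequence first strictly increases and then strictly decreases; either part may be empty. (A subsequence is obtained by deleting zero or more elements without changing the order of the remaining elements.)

7

Let inc[i] be the LIS ending at i and dec[i] the longest strictly decreasing subsequence starting at i. inc = [1, 2, 3, 1, 2, 3, 2, 2, 4, 3, 4, 3, 5, 4, 5, 4, 5], dec = [2, 4, 4, 1, 3, 3, 2, 1, 3, 2, 2, 1, 3, 2, 2, 1, 1].
max_i inc[i]+dec[i]−1 = 7, with one witness 8, 19, 40, 41, 43, 36, 26.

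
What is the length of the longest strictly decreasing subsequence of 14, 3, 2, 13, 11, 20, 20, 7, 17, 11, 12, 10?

4

Let dp[i] be the longest decreasing subsequence ending at position i. Then dp = [1, 2, 3, 2, 3, 1, 1, 4, 2, 3, 3, 4].
The maximum is 4; one witness is 14, 13, 11, 7 at positions 1,4,5,8.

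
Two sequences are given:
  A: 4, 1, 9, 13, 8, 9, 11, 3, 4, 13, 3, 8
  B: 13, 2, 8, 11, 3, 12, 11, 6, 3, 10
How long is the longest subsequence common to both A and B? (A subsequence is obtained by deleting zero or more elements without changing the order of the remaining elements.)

5

Backtracking the LCS table gives one alignment: 13 (A4,B1) → 8 (A5,B3) → 11 (A7,B4) → 3 (A8,B5) → 3 (A11,B9).
So the longest common subsequence has length 5.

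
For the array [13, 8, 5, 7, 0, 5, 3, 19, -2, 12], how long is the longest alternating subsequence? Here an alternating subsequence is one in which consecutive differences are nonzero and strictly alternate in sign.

Track the best alternating length ending on an up-step vs a down-step at each position: up/down = 1/1, 1/2, 1/2, 3/2, 1/4, 5/4, 5/6, 7/1, 1/8, 9/8.
The maximum over both is 9; one such subsequence is 13, 5, 7, 0, 5, 3, 19, -2, 12.

9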